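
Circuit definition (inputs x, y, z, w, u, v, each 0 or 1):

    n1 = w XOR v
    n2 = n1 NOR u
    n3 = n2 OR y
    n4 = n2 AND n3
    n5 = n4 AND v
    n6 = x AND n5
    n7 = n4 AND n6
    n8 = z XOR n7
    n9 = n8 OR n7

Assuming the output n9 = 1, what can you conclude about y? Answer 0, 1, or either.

either

Both values of y occur among assignments with n9 = 1:
  y=0: x=0, y=0, z=1, w=0, u=0, v=0
  y=1: x=0, y=1, z=1, w=0, u=0, v=0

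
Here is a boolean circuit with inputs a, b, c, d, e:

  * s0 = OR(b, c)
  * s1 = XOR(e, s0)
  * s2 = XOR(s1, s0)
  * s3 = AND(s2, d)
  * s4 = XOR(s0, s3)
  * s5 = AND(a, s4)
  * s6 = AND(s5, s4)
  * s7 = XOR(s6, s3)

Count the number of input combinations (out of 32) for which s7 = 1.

16

s7 = XOR(s6, s3) must be 1, so s6 and s3 differ.
Enumerating the 32 input combinations, 16 give s7 = 1 and 16 give s7 = 0.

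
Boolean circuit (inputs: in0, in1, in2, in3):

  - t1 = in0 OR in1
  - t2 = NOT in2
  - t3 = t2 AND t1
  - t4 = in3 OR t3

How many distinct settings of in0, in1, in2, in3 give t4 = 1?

t4 = in3 OR t3 must be 1, so at least one of in3, t3 is 1.
Enumerating the 16 input combinations, 11 give t4 = 1 and 5 give t4 = 0.

11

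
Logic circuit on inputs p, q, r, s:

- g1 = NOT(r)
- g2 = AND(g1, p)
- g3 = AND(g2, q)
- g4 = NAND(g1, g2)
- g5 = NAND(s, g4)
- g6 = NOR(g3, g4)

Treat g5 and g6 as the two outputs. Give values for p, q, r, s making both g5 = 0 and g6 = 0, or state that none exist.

Check with p=1 q=1 r=1 s=1:
g1 = NOT(r) = NOT 1 = 0
g2 = AND(g1, p) = AND(0, 1) = 0
g3 = AND(g2, q) = AND(0, 1) = 0
g4 = NAND(g1, g2) = NAND(0, 0) = 1
g5 = NAND(s, g4) = NAND(1, 1) = 0
g6 = NOR(g3, g4) = NOR(0, 1) = 0
So g5 = 0 and g6 = 0.

p=1 q=1 r=1 s=1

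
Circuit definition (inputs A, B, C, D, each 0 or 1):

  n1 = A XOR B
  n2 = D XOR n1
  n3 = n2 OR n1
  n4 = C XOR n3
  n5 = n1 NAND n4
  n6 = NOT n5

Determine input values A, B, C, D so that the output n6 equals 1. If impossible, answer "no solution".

A=0, B=1, C=0, D=1

n6 = NOT n5 must be 1, so n5 = 0.
n5 = n1 NAND n4 must be 0, so both n1 = 1 and n4 = 1.
Check with A=0, B=1, C=0, D=1:
n1 = A XOR B = 0 XOR 1 = 1
n2 = D XOR n1 = 1 XOR 1 = 0
n3 = n2 OR n1 = 0 OR 1 = 1
n4 = C XOR n3 = 0 XOR 1 = 1
n5 = n1 NAND n4 = 1 NAND 1 = 0
n6 = NOT n5 = NOT 0 = 1
So n6 = 1 as required.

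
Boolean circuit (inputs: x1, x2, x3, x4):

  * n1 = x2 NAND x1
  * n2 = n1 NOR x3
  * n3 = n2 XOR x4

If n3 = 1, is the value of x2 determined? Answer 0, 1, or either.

Both values of x2 occur among assignments with n3 = 1:
  x2=0: x1=0, x2=0, x3=0, x4=1
  x2=1: x1=0, x2=1, x3=0, x4=1

either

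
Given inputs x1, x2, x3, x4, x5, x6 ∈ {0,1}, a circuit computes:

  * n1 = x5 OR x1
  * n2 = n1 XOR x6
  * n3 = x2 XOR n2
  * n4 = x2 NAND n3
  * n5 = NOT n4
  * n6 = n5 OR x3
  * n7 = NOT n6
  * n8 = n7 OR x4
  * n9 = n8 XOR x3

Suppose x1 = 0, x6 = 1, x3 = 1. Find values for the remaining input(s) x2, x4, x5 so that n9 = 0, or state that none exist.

n9 = n8 XOR x3 must be 0, so n8 and x3 are equal.
Check with x1 = 0, x6 = 1, x3 = 1 and x2=1, x4=1, x5=0:
n1 = x5 OR x1 = 0 OR 0 = 0
n2 = n1 XOR x6 = 0 XOR 1 = 1
n3 = x2 XOR n2 = 1 XOR 1 = 0
n4 = x2 NAND n3 = 1 NAND 0 = 1
n5 = NOT n4 = NOT 1 = 0
n6 = n5 OR x3 = 0 OR 1 = 1
n7 = NOT n6 = NOT 1 = 0
n8 = n7 OR x4 = 0 OR 1 = 1
n9 = n8 XOR x3 = 1 XOR 1 = 0
So n9 = 0.

x2=1, x4=1, x5=0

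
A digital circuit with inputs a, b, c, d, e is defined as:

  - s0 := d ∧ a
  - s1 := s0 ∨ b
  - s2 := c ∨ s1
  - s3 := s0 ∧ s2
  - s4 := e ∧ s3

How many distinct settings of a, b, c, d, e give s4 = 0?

28

s4 = e ∧ s3 must be 0, so at least one of e, s3 is 0.
Enumerating the 32 input combinations, 28 give s4 = 0 and 4 give s4 = 1.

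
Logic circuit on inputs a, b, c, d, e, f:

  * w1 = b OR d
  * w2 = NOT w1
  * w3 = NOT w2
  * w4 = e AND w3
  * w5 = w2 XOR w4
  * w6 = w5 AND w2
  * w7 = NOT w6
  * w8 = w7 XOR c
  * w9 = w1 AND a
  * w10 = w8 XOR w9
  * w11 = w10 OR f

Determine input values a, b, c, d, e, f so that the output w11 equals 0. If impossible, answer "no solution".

a=1, b=0, c=0, d=0, e=0, f=0

w11 = w10 OR f must be 0, so both w10 = 0 and f = 0.
w10 = w8 XOR w9 must be 0, so w8 and w9 are equal.
Check with a=1, b=0, c=0, d=0, e=0, f=0:
w1 = b OR d = 0 OR 0 = 0
w2 = NOT w1 = NOT 0 = 1
w3 = NOT w2 = NOT 1 = 0
w4 = e AND w3 = 0 AND 0 = 0
w5 = w2 XOR w4 = 1 XOR 0 = 1
w6 = w5 AND w2 = 1 AND 1 = 1
w7 = NOT w6 = NOT 1 = 0
w8 = w7 XOR c = 0 XOR 0 = 0
w9 = w1 AND a = 0 AND 1 = 0
w10 = w8 XOR w9 = 0 XOR 0 = 0
w11 = w10 OR f = 0 OR 0 = 0
So w11 = 0 as required.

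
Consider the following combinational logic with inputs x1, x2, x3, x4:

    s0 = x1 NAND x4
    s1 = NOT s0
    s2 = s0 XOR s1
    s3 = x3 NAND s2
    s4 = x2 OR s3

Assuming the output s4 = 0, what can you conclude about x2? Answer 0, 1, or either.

s4 = x2 OR s3 must be 0, so both x2 = 0 and s3 = 0.
s3 = x3 NAND s2 must be 0, so both x3 = 1 and s2 = 1.
s2 = s0 XOR s1 must be 1, so s0 and s1 differ.
Every assignment with s4 = 0 has x2 = 0; there are 4 such assignment(s).
  x1=0, x2=0, x3=1, x4=0
  x1=0, x2=0, x3=1, x4=1
  x1=1, x2=0, x3=1, x4=0
  x1=1, x2=0, x3=1, x4=1

0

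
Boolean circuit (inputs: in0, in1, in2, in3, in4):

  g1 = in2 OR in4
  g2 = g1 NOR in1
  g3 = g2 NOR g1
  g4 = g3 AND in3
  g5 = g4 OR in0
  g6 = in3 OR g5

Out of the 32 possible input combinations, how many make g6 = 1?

g6 = in3 OR g5 must be 1, so at least one of in3, g5 is 1.
Enumerating the 32 input combinations, 24 give g6 = 1 and 8 give g6 = 0.

24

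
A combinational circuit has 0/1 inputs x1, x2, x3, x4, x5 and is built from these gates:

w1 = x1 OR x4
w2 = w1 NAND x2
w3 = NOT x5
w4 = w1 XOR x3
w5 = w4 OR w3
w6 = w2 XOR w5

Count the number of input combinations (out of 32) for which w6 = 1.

w6 = w2 XOR w5 must be 1, so w2 and w5 differ.
Enumerating the 32 input combinations, 14 give w6 = 1 and 18 give w6 = 0.

14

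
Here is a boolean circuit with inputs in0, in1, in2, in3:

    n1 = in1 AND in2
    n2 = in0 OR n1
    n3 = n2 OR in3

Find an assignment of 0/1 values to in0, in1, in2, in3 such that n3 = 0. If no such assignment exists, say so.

in0=0 in1=1 in2=0 in3=0

n3 = n2 OR in3 must be 0, so both n2 = 0 and in3 = 0.
n2 = in0 OR n1 must be 0, so both in0 = 0 and n1 = 0.
Check with in0=0 in1=1 in2=0 in3=0:
n1 = in1 AND in2 = 1 AND 0 = 0
n2 = in0 OR n1 = 0 OR 0 = 0
n3 = n2 OR in3 = 0 OR 0 = 0
So n3 = 0 as required.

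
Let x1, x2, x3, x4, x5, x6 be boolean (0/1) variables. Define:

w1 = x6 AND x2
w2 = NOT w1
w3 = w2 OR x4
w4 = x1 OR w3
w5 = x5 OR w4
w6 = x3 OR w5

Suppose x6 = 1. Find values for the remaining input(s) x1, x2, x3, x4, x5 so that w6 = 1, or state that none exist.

w6 = x3 OR w5 must be 1, so at least one of x3, w5 is 1.
Check with x6 = 1 and x1=1, x2=1, x3=1, x4=0, x5=0:
w1 = x6 AND x2 = 1 AND 1 = 1
w2 = NOT w1 = NOT 1 = 0
w3 = w2 OR x4 = 0 OR 0 = 0
w4 = x1 OR w3 = 1 OR 0 = 1
w5 = x5 OR w4 = 0 OR 1 = 1
w6 = x3 OR w5 = 1 OR 1 = 1
So w6 = 1.

x1=1, x2=1, x3=1, x4=0, x5=0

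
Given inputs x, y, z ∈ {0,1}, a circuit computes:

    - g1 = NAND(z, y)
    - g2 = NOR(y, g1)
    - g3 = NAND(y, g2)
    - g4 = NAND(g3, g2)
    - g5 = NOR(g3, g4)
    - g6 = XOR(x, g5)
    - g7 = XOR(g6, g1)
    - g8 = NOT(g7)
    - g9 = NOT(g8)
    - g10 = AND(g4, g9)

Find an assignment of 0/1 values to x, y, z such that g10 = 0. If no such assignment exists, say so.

g10 = AND(g4, g9) must be 0, so at least one of g4, g9 is 0.
Check with x=1, y=1, z=0:
g1 = NAND(z, y) = NAND(0, 1) = 1
g2 = NOR(y, g1) = NOR(1, 1) = 0
g3 = NAND(y, g2) = NAND(1, 0) = 1
g4 = NAND(g3, g2) = NAND(1, 0) = 1
g5 = NOR(g3, g4) = NOR(1, 1) = 0
g6 = XOR(x, g5) = XOR(1, 0) = 1
g7 = XOR(g6, g1) = XOR(1, 1) = 0
g8 = NOT(g7) = NOT 0 = 1
g9 = NOT(g8) = NOT 1 = 0
g10 = AND(g4, g9) = AND(1, 0) = 0
So g10 = 0 as required.

x=1, y=1, z=0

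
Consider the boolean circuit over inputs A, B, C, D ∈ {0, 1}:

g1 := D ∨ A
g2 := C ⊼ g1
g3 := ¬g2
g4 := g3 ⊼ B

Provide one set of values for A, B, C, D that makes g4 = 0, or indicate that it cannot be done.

A=1 B=1 C=1 D=0

g4 = g3 ⊼ B must be 0, so both g3 = 1 and B = 1.
g3 = ¬g2 must be 1, so g2 = 0.
Check with A=1 B=1 C=1 D=0:
g1 = D ∨ A = 0 ∨ 1 = 1
g2 = C ⊼ g1 = 1 ⊼ 1 = 0
g3 = ¬g2 = ¬0 = 1
g4 = g3 ⊼ B = 1 ⊼ 1 = 0
So g4 = 0 as required.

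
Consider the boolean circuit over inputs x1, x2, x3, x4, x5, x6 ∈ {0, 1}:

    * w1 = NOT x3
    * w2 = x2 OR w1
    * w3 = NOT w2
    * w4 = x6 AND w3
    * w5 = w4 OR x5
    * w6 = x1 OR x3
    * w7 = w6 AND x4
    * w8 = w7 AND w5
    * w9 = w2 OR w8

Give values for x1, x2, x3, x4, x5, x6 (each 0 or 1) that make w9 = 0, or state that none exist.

x1=0, x2=0, x3=1, x4=0, x5=1, x6=0

w9 = w2 OR w8 must be 0, so both w2 = 0 and w8 = 0.
Check with x1=0, x2=0, x3=1, x4=0, x5=1, x6=0:
w1 = NOT x3 = NOT 1 = 0
w2 = x2 OR w1 = 0 OR 0 = 0
w3 = NOT w2 = NOT 0 = 1
w4 = x6 AND w3 = 0 AND 1 = 0
w5 = w4 OR x5 = 0 OR 1 = 1
w6 = x1 OR x3 = 0 OR 1 = 1
w7 = w6 AND x4 = 1 AND 0 = 0
w8 = w7 AND w5 = 0 AND 1 = 0
w9 = w2 OR w8 = 0 OR 0 = 0
So w9 = 0 as required.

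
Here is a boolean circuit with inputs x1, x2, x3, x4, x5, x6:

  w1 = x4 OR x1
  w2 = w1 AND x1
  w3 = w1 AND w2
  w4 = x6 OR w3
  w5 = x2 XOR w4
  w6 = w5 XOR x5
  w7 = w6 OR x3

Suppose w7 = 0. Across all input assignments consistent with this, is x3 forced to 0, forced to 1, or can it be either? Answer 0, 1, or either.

w7 = w6 OR x3 must be 0, so both w6 = 0 and x3 = 0.
w6 = w5 XOR x5 must be 0, so w5 and x5 are equal.
Every assignment with w7 = 0 has x3 = 0; there are 16 such assignment(s).

0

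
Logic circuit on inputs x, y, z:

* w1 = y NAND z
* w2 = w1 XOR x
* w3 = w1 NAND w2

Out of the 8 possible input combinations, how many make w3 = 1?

w3 = w1 NAND w2 must be 1, so at least one of w1, w2 is 0.
Satisfying assignments:
  x=0, y=1, z=1
  x=1, y=0, z=0
  x=1, y=0, z=1
  x=1, y=1, z=0
  x=1, y=1, z=1

5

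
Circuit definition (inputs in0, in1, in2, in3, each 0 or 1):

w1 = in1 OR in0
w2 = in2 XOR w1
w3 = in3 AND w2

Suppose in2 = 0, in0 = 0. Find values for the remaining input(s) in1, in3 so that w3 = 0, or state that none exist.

in1=0 in3=0

w3 = in3 AND w2 must be 0, so at least one of in3, w2 is 0.
Check with in2 = 0, in0 = 0 and in1=0, in3=0:
w1 = in1 OR in0 = 0 OR 0 = 0
w2 = in2 XOR w1 = 0 XOR 0 = 0
w3 = in3 AND w2 = 0 AND 0 = 0
So w3 = 0.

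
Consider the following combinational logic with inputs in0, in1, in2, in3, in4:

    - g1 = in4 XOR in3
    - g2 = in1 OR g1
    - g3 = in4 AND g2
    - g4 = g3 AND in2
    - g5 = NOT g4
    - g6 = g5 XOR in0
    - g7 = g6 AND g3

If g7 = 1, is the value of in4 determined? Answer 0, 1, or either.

1

g7 = g6 AND g3 must be 1, so both g6 = 1 and g3 = 1.
g6 = g5 XOR in0 must be 1, so g5 and in0 differ.
Every assignment with g7 = 1 has in4 = 1; there are 6 such assignment(s).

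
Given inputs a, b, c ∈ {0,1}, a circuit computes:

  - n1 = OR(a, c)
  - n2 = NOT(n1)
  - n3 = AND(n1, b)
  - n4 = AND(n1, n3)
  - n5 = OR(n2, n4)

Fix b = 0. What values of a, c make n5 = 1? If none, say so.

Check with b = 0 and a=0, c=0:
n1 = OR(a, c) = OR(0, 0) = 0
n2 = NOT(n1) = NOT 0 = 1
n3 = AND(n1, b) = AND(0, 0) = 0
n4 = AND(n1, n3) = AND(0, 0) = 0
n5 = OR(n2, n4) = OR(1, 0) = 1
So n5 = 1.

a=0, c=0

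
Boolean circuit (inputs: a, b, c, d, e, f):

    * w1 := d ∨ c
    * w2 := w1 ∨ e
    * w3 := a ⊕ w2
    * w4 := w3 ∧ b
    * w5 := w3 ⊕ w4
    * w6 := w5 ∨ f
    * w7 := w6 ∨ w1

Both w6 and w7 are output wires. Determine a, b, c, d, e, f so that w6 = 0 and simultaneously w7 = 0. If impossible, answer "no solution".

Check with a=0 b=0 c=0 d=0 e=0 f=0:
w1 = d ∨ c = 0 ∨ 0 = 0
w2 = w1 ∨ e = 0 ∨ 0 = 0
w3 = a ⊕ w2 = 0 ⊕ 0 = 0
w4 = w3 ∧ b = 0 ∧ 0 = 0
w5 = w3 ⊕ w4 = 0 ⊕ 0 = 0
w6 = w5 ∨ f = 0 ∨ 0 = 0
w7 = w6 ∨ w1 = 0 ∨ 0 = 0
So w6 = 0 and w7 = 0.

a=0 b=0 c=0 d=0 e=0 f=0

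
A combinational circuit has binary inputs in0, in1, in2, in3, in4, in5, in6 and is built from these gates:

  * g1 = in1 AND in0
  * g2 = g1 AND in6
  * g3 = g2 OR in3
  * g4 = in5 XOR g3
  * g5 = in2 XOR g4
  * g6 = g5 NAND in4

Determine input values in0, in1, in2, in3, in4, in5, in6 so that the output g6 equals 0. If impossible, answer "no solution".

in0=0, in1=0, in2=0, in3=1, in4=1, in5=0, in6=0

g6 = g5 NAND in4 must be 0, so both g5 = 1 and in4 = 1.
Check with in0=0, in1=0, in2=0, in3=1, in4=1, in5=0, in6=0:
g1 = in1 AND in0 = 0 AND 0 = 0
g2 = g1 AND in6 = 0 AND 0 = 0
g3 = g2 OR in3 = 0 OR 1 = 1
g4 = in5 XOR g3 = 0 XOR 1 = 1
g5 = in2 XOR g4 = 0 XOR 1 = 1
g6 = g5 NAND in4 = 1 NAND 1 = 0
So g6 = 0 as required.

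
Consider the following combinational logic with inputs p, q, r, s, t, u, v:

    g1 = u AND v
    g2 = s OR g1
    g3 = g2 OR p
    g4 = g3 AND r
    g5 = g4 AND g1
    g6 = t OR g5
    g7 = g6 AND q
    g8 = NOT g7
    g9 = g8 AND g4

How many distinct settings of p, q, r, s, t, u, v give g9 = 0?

93

g9 = g8 AND g4 must be 0, so at least one of g8, g4 is 0.
Enumerating the 128 input combinations, 93 give g9 = 0 and 35 give g9 = 1.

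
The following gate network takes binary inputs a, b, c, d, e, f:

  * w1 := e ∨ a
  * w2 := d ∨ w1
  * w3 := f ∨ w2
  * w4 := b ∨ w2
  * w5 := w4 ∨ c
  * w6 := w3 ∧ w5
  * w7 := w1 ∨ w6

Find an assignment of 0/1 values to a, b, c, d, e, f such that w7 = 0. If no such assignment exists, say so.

Check with a=0 b=1 c=1 d=0 e=0 f=0:
w1 = e ∨ a = 0 ∨ 0 = 0
w2 = d ∨ w1 = 0 ∨ 0 = 0
w3 = f ∨ w2 = 0 ∨ 0 = 0
w4 = b ∨ w2 = 1 ∨ 0 = 1
w5 = w4 ∨ c = 1 ∨ 1 = 1
w6 = w3 ∧ w5 = 0 ∧ 1 = 0
w7 = w1 ∨ w6 = 0 ∨ 0 = 0
So w7 = 0 as required.

a=0 b=1 c=1 d=0 e=0 f=0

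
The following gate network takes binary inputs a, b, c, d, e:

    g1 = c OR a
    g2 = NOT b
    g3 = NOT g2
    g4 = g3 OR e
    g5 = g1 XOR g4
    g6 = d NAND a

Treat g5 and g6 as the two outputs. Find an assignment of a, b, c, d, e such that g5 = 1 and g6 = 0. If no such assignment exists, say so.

Check with a=1, b=0, c=1, d=1, e=0:
g1 = c OR a = 1 OR 1 = 1
g2 = NOT b = NOT 0 = 1
g3 = NOT g2 = NOT 1 = 0
g4 = g3 OR e = 0 OR 0 = 0
g5 = g1 XOR g4 = 1 XOR 0 = 1
g6 = d NAND a = 1 NAND 1 = 0
So g5 = 1 and g6 = 0.

a=1, b=0, c=1, d=1, e=0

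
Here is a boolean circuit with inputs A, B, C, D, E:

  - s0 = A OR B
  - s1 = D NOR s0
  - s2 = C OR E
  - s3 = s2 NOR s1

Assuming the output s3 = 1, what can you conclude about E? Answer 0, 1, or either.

s3 = s2 NOR s1 must be 1, so both s2 = 0 and s1 = 0.
s2 = C OR E must be 0, so both C = 0 and E = 0.
s1 = D NOR s0 must be 0, so at least one of D, s0 is 1.
Every assignment with s3 = 1 has E = 0; there are 7 such assignment(s).

0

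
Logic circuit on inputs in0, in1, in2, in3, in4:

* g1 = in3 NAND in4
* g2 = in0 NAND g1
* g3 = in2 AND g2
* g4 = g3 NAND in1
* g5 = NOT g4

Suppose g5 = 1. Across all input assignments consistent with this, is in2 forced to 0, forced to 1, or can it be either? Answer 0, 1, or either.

1

g5 = NOT g4 must be 1, so g4 = 0.
g4 = g3 NAND in1 must be 0, so both g3 = 1 and in1 = 1.
g3 = in2 AND g2 must be 1, so both in2 = 1 and g2 = 1.
Every assignment with g5 = 1 has in2 = 1; there are 5 such assignment(s).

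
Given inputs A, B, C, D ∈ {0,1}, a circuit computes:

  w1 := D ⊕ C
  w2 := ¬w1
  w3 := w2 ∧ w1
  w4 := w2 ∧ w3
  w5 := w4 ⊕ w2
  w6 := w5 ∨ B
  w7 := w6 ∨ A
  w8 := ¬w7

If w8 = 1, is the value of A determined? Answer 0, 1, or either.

0

w8 = ¬w7 must be 1, so w7 = 0.
w7 = w6 ∨ A must be 0, so both w6 = 0 and A = 0.
Every assignment with w8 = 1 has A = 0; there are 2 such assignment(s).
  A=0, B=0, C=0, D=1
  A=0, B=0, C=1, D=0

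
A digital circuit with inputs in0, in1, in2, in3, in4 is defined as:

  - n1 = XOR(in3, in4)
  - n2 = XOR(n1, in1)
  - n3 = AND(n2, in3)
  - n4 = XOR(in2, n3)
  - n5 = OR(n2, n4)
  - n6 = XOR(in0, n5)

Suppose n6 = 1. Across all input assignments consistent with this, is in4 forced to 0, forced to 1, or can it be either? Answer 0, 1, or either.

Both values of in4 occur among assignments with n6 = 1:
  in4=0: in0=0, in1=0, in2=0, in3=1, in4=0
  in4=1: in0=0, in1=0, in2=0, in3=0, in4=1

either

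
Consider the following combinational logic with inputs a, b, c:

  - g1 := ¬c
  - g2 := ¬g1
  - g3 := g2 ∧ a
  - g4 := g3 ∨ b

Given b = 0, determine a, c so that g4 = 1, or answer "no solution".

a=1 c=1

Check with b = 0 and a=1, c=1:
g1 = ¬c = ¬1 = 0
g2 = ¬g1 = ¬0 = 1
g3 = g2 ∧ a = 1 ∧ 1 = 1
g4 = g3 ∨ b = 1 ∨ 0 = 1
So g4 = 1.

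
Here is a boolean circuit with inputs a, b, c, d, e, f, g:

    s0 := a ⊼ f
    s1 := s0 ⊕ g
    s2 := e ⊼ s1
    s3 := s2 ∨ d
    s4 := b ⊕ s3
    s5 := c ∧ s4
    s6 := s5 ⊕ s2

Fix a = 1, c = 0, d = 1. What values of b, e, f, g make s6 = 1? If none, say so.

b=0, e=0, f=0, g=0

s6 = s5 ⊕ s2 must be 1, so s5 and s2 differ.
Check with a = 1, c = 0, d = 1 and b=0, e=0, f=0, g=0:
s0 = a ⊼ f = 1 ⊼ 0 = 1
s1 = s0 ⊕ g = 1 ⊕ 0 = 1
s2 = e ⊼ s1 = 0 ⊼ 1 = 1
s3 = s2 ∨ d = 1 ∨ 1 = 1
s4 = b ⊕ s3 = 0 ⊕ 1 = 1
s5 = c ∧ s4 = 0 ∧ 1 = 0
s6 = s5 ⊕ s2 = 0 ⊕ 1 = 1
So s6 = 1.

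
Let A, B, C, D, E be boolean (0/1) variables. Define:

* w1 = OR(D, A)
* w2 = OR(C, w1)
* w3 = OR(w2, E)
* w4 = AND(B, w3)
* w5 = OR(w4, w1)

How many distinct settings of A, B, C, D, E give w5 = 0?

5

w5 = OR(w4, w1) must be 0, so both w4 = 0 and w1 = 0.
Satisfying assignments:
  A=0, B=0, C=0, D=0, E=0
  A=0, B=0, C=0, D=0, E=1
  A=0, B=0, C=1, D=0, E=0
  A=0, B=0, C=1, D=0, E=1
  A=0, B=1, C=0, D=0, E=0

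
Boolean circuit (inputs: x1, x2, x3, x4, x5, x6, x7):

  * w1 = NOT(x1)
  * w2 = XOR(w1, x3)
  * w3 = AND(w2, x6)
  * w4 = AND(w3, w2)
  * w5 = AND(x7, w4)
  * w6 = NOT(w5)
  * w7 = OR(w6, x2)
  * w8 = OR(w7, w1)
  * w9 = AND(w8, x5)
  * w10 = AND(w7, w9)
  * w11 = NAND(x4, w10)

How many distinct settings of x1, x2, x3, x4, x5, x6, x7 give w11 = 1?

98

w11 = NAND(x4, w10) must be 1, so at least one of x4, w10 is 0.
Enumerating the 128 input combinations, 98 give w11 = 1 and 30 give w11 = 0.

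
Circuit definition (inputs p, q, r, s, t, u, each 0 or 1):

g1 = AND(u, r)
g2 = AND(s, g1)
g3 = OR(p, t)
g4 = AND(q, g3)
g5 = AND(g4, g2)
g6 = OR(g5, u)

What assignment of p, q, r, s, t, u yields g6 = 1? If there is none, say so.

p=0 q=1 r=1 s=0 t=0 u=1

g6 = OR(g5, u) must be 1, so at least one of g5, u is 1.
Check with p=0 q=1 r=1 s=0 t=0 u=1:
g1 = AND(u, r) = AND(1, 1) = 1
g2 = AND(s, g1) = AND(0, 1) = 0
g3 = OR(p, t) = OR(0, 0) = 0
g4 = AND(q, g3) = AND(1, 0) = 0
g5 = AND(g4, g2) = AND(0, 0) = 0
g6 = OR(g5, u) = OR(0, 1) = 1
So g6 = 1 as required.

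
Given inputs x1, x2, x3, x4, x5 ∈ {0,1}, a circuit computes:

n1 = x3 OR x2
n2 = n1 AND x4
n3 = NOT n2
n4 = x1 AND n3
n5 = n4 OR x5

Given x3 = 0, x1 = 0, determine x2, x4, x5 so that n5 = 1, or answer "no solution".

x2=0 x4=1 x5=1

Check with x3 = 0, x1 = 0 and x2=0, x4=1, x5=1:
n1 = x3 OR x2 = 0 OR 0 = 0
n2 = n1 AND x4 = 0 AND 1 = 0
n3 = NOT n2 = NOT 0 = 1
n4 = x1 AND n3 = 0 AND 1 = 0
n5 = n4 OR x5 = 0 OR 1 = 1
So n5 = 1.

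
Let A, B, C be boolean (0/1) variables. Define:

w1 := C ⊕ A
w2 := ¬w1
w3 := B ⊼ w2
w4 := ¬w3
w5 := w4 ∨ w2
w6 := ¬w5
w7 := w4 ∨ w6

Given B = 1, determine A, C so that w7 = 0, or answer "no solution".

no solution exists

With B = 1 fixed, none of the 4 settings of A, C give w7 = 0.
For example, with A=1, C=1:
w1 = C ⊕ A = 1 ⊕ 1 = 0
w2 = ¬w1 = ¬0 = 1
w3 = B ⊼ w2 = 1 ⊼ 1 = 0
w4 = ¬w3 = ¬0 = 1
w5 = w4 ∨ w2 = 1 ∨ 1 = 1
w6 = ¬w5 = ¬1 = 0
w7 = w4 ∨ w6 = 1 ∨ 0 = 1
giving w7 = 1 ≠ 0.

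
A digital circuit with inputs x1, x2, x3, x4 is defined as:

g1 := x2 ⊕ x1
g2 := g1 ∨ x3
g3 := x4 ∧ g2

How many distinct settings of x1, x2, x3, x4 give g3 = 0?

10

g3 = x4 ∧ g2 must be 0, so at least one of x4, g2 is 0.
Enumerating the 16 input combinations, 10 give g3 = 0 and 6 give g3 = 1.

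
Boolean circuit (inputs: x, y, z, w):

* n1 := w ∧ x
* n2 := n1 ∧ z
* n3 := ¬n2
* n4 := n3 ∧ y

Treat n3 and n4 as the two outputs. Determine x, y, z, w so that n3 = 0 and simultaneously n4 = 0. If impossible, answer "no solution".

Check with x=1 y=0 z=1 w=1:
n1 = w ∧ x = 1 ∧ 1 = 1
n2 = n1 ∧ z = 1 ∧ 1 = 1
n3 = ¬n2 = ¬1 = 0
n4 = n3 ∧ y = 0 ∧ 0 = 0
So n3 = 0 and n4 = 0.

x=1 y=0 z=1 w=1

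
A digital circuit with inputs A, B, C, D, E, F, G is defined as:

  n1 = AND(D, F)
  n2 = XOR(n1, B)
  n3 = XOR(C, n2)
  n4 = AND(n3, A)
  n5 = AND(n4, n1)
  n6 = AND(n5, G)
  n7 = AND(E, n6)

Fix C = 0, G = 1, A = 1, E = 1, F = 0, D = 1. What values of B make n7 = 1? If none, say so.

no solution exists

With C = 0, G = 1, A = 1, E = 1, F = 0, D = 1 fixed, none of the 2 settings of B give n7 = 1.
For example, with B=1:
n1 = AND(D, F) = AND(1, 0) = 0
n2 = XOR(n1, B) = XOR(0, 1) = 1
n3 = XOR(C, n2) = XOR(0, 1) = 1
n4 = AND(n3, A) = AND(1, 1) = 1
n5 = AND(n4, n1) = AND(1, 0) = 0
n6 = AND(n5, G) = AND(0, 1) = 0
n7 = AND(E, n6) = AND(1, 0) = 0
giving n7 = 0 ≠ 1.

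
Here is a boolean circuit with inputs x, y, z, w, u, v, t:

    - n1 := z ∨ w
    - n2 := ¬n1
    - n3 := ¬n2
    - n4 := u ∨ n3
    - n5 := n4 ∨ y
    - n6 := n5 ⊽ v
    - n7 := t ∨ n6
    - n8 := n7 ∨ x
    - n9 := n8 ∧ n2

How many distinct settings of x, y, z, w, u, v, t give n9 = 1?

n9 = n8 ∧ n2 must be 1, so both n8 = 1 and n2 = 1.
n8 = n7 ∨ x must be 1, so at least one of n7, x is 1.
Enumerating the 128 input combinations, 25 give n9 = 1 and 103 give n9 = 0.

25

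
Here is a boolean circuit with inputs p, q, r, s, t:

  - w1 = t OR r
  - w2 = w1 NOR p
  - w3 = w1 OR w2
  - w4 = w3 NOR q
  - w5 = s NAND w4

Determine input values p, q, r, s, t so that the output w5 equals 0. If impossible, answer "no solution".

w5 = s NAND w4 must be 0, so both s = 1 and w4 = 1.
w4 = w3 NOR q must be 1, so both w3 = 0 and q = 0.
w3 = w1 OR w2 must be 0, so both w1 = 0 and w2 = 0.
Check with p=1, q=0, r=0, s=1, t=0:
w1 = t OR r = 0 OR 0 = 0
w2 = w1 NOR p = 0 NOR 1 = 0
w3 = w1 OR w2 = 0 OR 0 = 0
w4 = w3 NOR q = 0 NOR 0 = 1
w5 = s NAND w4 = 1 NAND 1 = 0
So w5 = 0 as required.

p=1, q=0, r=0, s=1, t=0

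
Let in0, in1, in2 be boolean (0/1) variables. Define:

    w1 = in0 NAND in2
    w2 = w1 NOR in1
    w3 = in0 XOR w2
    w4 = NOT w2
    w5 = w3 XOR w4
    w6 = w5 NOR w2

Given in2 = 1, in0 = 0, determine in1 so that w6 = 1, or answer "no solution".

With in2 = 1, in0 = 0 fixed, none of the 2 settings of in1 give w6 = 1.
For example, with in1=0:
w1 = in0 NAND in2 = 0 NAND 1 = 1
w2 = w1 NOR in1 = 1 NOR 0 = 0
w3 = in0 XOR w2 = 0 XOR 0 = 0
w4 = NOT w2 = NOT 0 = 1
w5 = w3 XOR w4 = 0 XOR 1 = 1
w6 = w5 NOR w2 = 1 NOR 0 = 0
giving w6 = 0 ≠ 1.

no solution exists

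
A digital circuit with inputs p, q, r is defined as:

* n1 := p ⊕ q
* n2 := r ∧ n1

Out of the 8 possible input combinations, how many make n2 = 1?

n2 = r ∧ n1 must be 1, so both r = 1 and n1 = 1.
Satisfying assignments:
  p=0, q=1, r=1
  p=1, q=0, r=1

2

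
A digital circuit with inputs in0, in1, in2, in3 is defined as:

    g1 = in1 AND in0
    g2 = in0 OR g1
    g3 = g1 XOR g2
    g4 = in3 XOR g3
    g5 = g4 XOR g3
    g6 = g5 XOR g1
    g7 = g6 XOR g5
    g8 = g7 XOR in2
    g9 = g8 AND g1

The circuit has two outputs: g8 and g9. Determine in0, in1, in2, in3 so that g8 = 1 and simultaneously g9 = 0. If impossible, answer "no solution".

in0=0, in1=0, in2=1, in3=1

Check with in0=0, in1=0, in2=1, in3=1:
g1 = in1 AND in0 = 0 AND 0 = 0
g2 = in0 OR g1 = 0 OR 0 = 0
g3 = g1 XOR g2 = 0 XOR 0 = 0
g4 = in3 XOR g3 = 1 XOR 0 = 1
g5 = g4 XOR g3 = 1 XOR 0 = 1
g6 = g5 XOR g1 = 1 XOR 0 = 1
g7 = g6 XOR g5 = 1 XOR 1 = 0
g8 = g7 XOR in2 = 0 XOR 1 = 1
g9 = g8 AND g1 = 1 AND 0 = 0
So g8 = 1 and g9 = 0.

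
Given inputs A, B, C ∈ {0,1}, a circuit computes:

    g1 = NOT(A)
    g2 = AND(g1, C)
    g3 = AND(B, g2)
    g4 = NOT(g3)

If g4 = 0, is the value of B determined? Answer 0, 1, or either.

g4 = NOT(g3) must be 0, so g3 = 1.
Every assignment with g4 = 0 has B = 1; there are 1 such assignment(s).
  A=0, B=1, C=1

1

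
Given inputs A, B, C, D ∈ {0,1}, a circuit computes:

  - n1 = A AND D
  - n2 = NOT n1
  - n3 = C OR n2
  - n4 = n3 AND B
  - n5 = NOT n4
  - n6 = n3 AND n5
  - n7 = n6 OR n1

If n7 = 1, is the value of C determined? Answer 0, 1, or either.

Both values of C occur among assignments with n7 = 1:
  C=0: A=0, B=0, C=0, D=0
  C=1: A=0, B=0, C=1, D=0

either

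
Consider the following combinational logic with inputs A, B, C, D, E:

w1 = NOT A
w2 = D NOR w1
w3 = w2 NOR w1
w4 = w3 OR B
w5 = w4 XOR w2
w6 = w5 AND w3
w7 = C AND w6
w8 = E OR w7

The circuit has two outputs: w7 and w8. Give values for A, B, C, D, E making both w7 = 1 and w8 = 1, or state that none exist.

A=1, B=1, C=1, D=1, E=1

Check with A=1, B=1, C=1, D=1, E=1:
w1 = NOT A = NOT 1 = 0
w2 = D NOR w1 = 1 NOR 0 = 0
w3 = w2 NOR w1 = 0 NOR 0 = 1
w4 = w3 OR B = 1 OR 1 = 1
w5 = w4 XOR w2 = 1 XOR 0 = 1
w6 = w5 AND w3 = 1 AND 1 = 1
w7 = C AND w6 = 1 AND 1 = 1
w8 = E OR w7 = 1 OR 1 = 1
So w7 = 1 and w8 = 1.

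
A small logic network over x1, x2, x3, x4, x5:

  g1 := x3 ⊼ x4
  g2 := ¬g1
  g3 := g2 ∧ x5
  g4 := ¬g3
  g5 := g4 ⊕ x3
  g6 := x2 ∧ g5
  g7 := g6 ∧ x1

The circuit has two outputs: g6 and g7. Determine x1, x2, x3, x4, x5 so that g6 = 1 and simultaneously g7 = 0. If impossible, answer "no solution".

Check with x1=0, x2=1, x3=0, x4=1, x5=0:
g1 = x3 ⊼ x4 = 0 ⊼ 1 = 1
g2 = ¬g1 = ¬1 = 0
g3 = g2 ∧ x5 = 0 ∧ 0 = 0
g4 = ¬g3 = ¬0 = 1
g5 = g4 ⊕ x3 = 1 ⊕ 0 = 1
g6 = x2 ∧ g5 = 1 ∧ 1 = 1
g7 = g6 ∧ x1 = 1 ∧ 0 = 0
So g6 = 1 and g7 = 0.

x1=0, x2=1, x3=0, x4=1, x5=0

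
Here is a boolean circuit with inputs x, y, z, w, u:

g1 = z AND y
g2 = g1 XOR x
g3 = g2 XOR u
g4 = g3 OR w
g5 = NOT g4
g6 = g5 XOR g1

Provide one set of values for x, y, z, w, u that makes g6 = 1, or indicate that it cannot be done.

x=0, y=1, z=1, w=0, u=0

g6 = g5 XOR g1 must be 1, so g5 and g1 differ.
Check with x=0, y=1, z=1, w=0, u=0:
g1 = z AND y = 1 AND 1 = 1
g2 = g1 XOR x = 1 XOR 0 = 1
g3 = g2 XOR u = 1 XOR 0 = 1
g4 = g3 OR w = 1 OR 0 = 1
g5 = NOT g4 = NOT 1 = 0
g6 = g5 XOR g1 = 0 XOR 1 = 1
So g6 = 1 as required.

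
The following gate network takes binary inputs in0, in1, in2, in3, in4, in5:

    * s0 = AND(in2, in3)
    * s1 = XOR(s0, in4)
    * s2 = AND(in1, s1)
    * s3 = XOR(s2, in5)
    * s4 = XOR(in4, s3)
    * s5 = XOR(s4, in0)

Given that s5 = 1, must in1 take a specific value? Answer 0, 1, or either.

either

Both values of in1 occur among assignments with s5 = 1:
  in1=0: in0=0, in1=0, in2=0, in3=0, in4=0, in5=1
  in1=1: in0=0, in1=1, in2=0, in3=0, in4=0, in5=1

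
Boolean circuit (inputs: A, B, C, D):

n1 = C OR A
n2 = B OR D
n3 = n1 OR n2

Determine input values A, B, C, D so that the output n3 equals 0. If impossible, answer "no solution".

n3 = n1 OR n2 must be 0, so both n1 = 0 and n2 = 0.
Check with A=0, B=0, C=0, D=0:
n1 = C OR A = 0 OR 0 = 0
n2 = B OR D = 0 OR 0 = 0
n3 = n1 OR n2 = 0 OR 0 = 0
So n3 = 0 as required.

A=0, B=0, C=0, D=0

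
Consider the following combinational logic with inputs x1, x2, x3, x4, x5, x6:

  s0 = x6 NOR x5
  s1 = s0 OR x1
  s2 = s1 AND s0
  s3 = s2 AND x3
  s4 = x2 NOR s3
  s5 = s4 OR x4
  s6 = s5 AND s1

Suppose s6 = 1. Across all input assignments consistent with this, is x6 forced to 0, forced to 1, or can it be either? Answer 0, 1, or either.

Both values of x6 occur among assignments with s6 = 1:
  x6=0: x1=0, x2=0, x3=0, x4=0, x5=0, x6=0
  x6=1: x1=1, x2=0, x3=0, x4=0, x5=0, x6=1

either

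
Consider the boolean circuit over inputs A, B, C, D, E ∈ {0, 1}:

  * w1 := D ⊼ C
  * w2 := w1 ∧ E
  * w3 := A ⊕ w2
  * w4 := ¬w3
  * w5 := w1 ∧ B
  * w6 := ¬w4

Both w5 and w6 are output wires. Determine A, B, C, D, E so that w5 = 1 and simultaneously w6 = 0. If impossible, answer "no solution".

A=0, B=1, C=0, D=0, E=0

Check with A=0, B=1, C=0, D=0, E=0:
w1 = D ⊼ C = 0 ⊼ 0 = 1
w2 = w1 ∧ E = 1 ∧ 0 = 0
w3 = A ⊕ w2 = 0 ⊕ 0 = 0
w4 = ¬w3 = ¬0 = 1
w5 = w1 ∧ B = 1 ∧ 1 = 1
w6 = ¬w4 = ¬1 = 0
So w5 = 1 and w6 = 0.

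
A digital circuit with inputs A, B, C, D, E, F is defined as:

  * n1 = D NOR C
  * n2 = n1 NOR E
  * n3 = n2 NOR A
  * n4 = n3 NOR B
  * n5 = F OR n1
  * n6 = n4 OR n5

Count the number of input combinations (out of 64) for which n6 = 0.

n6 = n4 OR n5 must be 0, so both n4 = 0 and n5 = 0.
n4 = n3 NOR B must be 0, so at least one of n3, B is 1.
n5 = F OR n1 must be 0, so both F = 0 and n1 = 0.
Enumerating the 64 input combinations, 15 give n6 = 0 and 49 give n6 = 1.

15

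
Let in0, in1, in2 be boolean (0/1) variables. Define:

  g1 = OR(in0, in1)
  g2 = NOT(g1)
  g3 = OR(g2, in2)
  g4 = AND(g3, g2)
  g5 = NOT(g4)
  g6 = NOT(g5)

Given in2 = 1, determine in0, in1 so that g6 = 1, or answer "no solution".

in0=0, in1=0

g6 = NOT(g5) must be 1, so g5 = 0.
g5 = NOT(g4) must be 0, so g4 = 1.
Check with in2 = 1 and in0=0, in1=0:
g1 = OR(in0, in1) = OR(0, 0) = 0
g2 = NOT(g1) = NOT 0 = 1
g3 = OR(g2, in2) = OR(1, 1) = 1
g4 = AND(g3, g2) = AND(1, 1) = 1
g5 = NOT(g4) = NOT 1 = 0
g6 = NOT(g5) = NOT 0 = 1
So g6 = 1.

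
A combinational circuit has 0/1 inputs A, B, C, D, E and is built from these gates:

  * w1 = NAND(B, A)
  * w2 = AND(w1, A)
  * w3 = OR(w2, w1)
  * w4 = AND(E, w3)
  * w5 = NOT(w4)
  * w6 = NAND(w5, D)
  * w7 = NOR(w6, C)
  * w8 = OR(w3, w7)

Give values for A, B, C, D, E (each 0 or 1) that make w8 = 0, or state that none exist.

A=1, B=1, C=0, D=0, E=1

w8 = OR(w3, w7) must be 0, so both w3 = 0 and w7 = 0.
w3 = OR(w2, w1) must be 0, so both w2 = 0 and w1 = 0.
Check with A=1, B=1, C=0, D=0, E=1:
w1 = NAND(B, A) = NAND(1, 1) = 0
w2 = AND(w1, A) = AND(0, 1) = 0
w3 = OR(w2, w1) = OR(0, 0) = 0
w4 = AND(E, w3) = AND(1, 0) = 0
w5 = NOT(w4) = NOT 0 = 1
w6 = NAND(w5, D) = NAND(1, 0) = 1
w7 = NOR(w6, C) = NOR(1, 0) = 0
w8 = OR(w3, w7) = OR(0, 0) = 0
So w8 = 0 as required.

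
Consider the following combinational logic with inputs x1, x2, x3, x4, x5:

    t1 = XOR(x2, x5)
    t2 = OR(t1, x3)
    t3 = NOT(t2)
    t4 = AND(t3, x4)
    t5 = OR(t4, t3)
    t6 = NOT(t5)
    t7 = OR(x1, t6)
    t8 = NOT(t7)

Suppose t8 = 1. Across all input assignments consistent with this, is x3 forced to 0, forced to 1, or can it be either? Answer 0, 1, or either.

0

t8 = NOT(t7) must be 1, so t7 = 0.
Every assignment with t8 = 1 has x3 = 0; there are 4 such assignment(s).
  x1=0, x2=0, x3=0, x4=0, x5=0
  x1=0, x2=0, x3=0, x4=1, x5=0
  x1=0, x2=1, x3=0, x4=0, x5=1
  x1=0, x2=1, x3=0, x4=1, x5=1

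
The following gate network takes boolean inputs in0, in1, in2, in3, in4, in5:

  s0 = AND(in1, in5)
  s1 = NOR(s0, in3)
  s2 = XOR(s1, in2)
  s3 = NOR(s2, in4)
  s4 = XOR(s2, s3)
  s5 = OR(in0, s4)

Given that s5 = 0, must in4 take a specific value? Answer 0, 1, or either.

1

s5 = OR(in0, s4) must be 0, so both in0 = 0 and s4 = 0.
s4 = XOR(s2, s3) must be 0, so s2 and s3 are equal.
Every assignment with s5 = 0 has in4 = 1; there are 8 such assignment(s).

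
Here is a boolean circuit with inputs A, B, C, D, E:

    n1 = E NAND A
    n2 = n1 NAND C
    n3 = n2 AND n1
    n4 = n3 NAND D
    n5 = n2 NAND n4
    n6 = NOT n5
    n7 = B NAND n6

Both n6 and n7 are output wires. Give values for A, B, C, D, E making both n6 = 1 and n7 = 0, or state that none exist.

Check with A=1, B=1, C=1, D=0, E=1:
n1 = E NAND A = 1 NAND 1 = 0
n2 = n1 NAND C = 0 NAND 1 = 1
n3 = n2 AND n1 = 1 AND 0 = 0
n4 = n3 NAND D = 0 NAND 0 = 1
n5 = n2 NAND n4 = 1 NAND 1 = 0
n6 = NOT n5 = NOT 0 = 1
n7 = B NAND n6 = 1 NAND 1 = 0
So n6 = 1 and n7 = 0.

A=1, B=1, C=1, D=0, E=1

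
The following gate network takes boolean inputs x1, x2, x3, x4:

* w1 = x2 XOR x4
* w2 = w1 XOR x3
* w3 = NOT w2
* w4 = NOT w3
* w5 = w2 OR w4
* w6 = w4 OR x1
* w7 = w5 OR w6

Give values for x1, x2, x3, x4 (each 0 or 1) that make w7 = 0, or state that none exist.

x1=0, x2=1, x3=1, x4=0

Check with x1=0, x2=1, x3=1, x4=0:
w1 = x2 XOR x4 = 1 XOR 0 = 1
w2 = w1 XOR x3 = 1 XOR 1 = 0
w3 = NOT w2 = NOT 0 = 1
w4 = NOT w3 = NOT 1 = 0
w5 = w2 OR w4 = 0 OR 0 = 0
w6 = w4 OR x1 = 0 OR 0 = 0
w7 = w5 OR w6 = 0 OR 0 = 0
So w7 = 0 as required.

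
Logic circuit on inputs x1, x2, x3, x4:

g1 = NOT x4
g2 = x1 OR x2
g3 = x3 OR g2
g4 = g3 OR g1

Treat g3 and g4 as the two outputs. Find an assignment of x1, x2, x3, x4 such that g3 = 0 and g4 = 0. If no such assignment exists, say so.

x1=0, x2=0, x3=0, x4=1

Check with x1=0, x2=0, x3=0, x4=1:
g1 = NOT x4 = NOT 1 = 0
g2 = x1 OR x2 = 0 OR 0 = 0
g3 = x3 OR g2 = 0 OR 0 = 0
g4 = g3 OR g1 = 0 OR 0 = 0
So g3 = 0 and g4 = 0.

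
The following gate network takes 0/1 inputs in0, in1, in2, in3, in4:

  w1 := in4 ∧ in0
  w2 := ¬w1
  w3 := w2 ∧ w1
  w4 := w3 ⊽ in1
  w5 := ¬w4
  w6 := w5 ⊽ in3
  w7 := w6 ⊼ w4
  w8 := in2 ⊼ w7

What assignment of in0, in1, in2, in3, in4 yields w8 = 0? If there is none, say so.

w8 = in2 ⊼ w7 must be 0, so both in2 = 1 and w7 = 1.
Check with in0=1, in1=0, in2=1, in3=1, in4=0:
w1 = in4 ∧ in0 = 0 ∧ 1 = 0
w2 = ¬w1 = ¬0 = 1
w3 = w2 ∧ w1 = 1 ∧ 0 = 0
w4 = w3 ⊽ in1 = 0 ⊽ 0 = 1
w5 = ¬w4 = ¬1 = 0
w6 = w5 ⊽ in3 = 0 ⊽ 1 = 0
w7 = w6 ⊼ w4 = 0 ⊼ 1 = 1
w8 = in2 ⊼ w7 = 1 ⊼ 1 = 0
So w8 = 0 as required.

in0=1, in1=0, in2=1, in3=1, in4=0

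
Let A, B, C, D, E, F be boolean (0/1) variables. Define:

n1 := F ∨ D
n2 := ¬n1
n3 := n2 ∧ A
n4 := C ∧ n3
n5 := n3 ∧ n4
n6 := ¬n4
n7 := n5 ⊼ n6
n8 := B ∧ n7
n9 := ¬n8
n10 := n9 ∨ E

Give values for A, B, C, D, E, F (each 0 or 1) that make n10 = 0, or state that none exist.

A=0, B=1, C=0, D=1, E=0, F=1

Check with A=0, B=1, C=0, D=1, E=0, F=1:
n1 = F ∨ D = 1 ∨ 1 = 1
n2 = ¬n1 = ¬1 = 0
n3 = n2 ∧ A = 0 ∧ 0 = 0
n4 = C ∧ n3 = 0 ∧ 0 = 0
n5 = n3 ∧ n4 = 0 ∧ 0 = 0
n6 = ¬n4 = ¬0 = 1
n7 = n5 ⊼ n6 = 0 ⊼ 1 = 1
n8 = B ∧ n7 = 1 ∧ 1 = 1
n9 = ¬n8 = ¬1 = 0
n10 = n9 ∨ E = 0 ∨ 0 = 0
So n10 = 0 as required.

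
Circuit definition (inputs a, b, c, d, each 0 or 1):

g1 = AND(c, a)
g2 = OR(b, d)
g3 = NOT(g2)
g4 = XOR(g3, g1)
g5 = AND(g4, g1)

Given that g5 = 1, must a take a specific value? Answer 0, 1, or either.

g5 = AND(g4, g1) must be 1, so both g4 = 1 and g1 = 1.
g4 = XOR(g3, g1) must be 1, so g3 and g1 differ.
Every assignment with g5 = 1 has a = 1; there are 3 such assignment(s).
  a=1, b=0, c=1, d=1
  a=1, b=1, c=1, d=0
  a=1, b=1, c=1, d=1

1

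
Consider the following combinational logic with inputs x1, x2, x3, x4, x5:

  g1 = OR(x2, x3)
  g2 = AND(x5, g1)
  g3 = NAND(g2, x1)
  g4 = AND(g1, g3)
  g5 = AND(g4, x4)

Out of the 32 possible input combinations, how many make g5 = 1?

g5 = AND(g4, x4) must be 1, so both g4 = 1 and x4 = 1.
g4 = AND(g1, g3) must be 1, so both g1 = 1 and g3 = 1.
Enumerating the 32 input combinations, 9 give g5 = 1 and 23 give g5 = 0.

9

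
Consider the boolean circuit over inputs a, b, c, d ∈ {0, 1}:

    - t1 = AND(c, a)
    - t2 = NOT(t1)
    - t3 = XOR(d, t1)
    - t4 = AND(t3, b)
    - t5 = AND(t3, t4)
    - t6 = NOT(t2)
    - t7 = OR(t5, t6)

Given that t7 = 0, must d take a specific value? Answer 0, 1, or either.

Both values of d occur among assignments with t7 = 0:
  d=0: a=0, b=0, c=0, d=0
  d=1: a=0, b=0, c=0, d=1

either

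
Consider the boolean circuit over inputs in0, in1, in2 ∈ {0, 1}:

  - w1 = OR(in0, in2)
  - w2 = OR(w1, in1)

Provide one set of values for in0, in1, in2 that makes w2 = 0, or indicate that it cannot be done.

Check with in0=0, in1=0, in2=0:
w1 = OR(in0, in2) = OR(0, 0) = 0
w2 = OR(w1, in1) = OR(0, 0) = 0
So w2 = 0 as required.

in0=0, in1=0, in2=0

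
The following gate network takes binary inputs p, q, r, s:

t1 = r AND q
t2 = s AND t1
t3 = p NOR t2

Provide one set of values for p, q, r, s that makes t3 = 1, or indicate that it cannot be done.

Check with p=0, q=1, r=1, s=0:
t1 = r AND q = 1 AND 1 = 1
t2 = s AND t1 = 0 AND 1 = 0
t3 = p NOR t2 = 0 NOR 0 = 1
So t3 = 1 as required.

p=0, q=1, r=1, s=0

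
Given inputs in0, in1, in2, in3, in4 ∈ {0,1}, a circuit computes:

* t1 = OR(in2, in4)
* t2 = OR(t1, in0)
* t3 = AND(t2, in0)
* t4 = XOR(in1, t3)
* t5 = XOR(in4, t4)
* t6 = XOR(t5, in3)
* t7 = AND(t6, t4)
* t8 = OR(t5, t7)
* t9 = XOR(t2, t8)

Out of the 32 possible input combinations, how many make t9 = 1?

t9 = XOR(t2, t8) must be 1, so t2 and t8 differ.
Enumerating the 32 input combinations, 12 give t9 = 1 and 20 give t9 = 0.

12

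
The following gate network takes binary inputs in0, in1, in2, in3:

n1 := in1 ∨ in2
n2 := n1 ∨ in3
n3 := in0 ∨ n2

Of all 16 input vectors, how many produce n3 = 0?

n3 = in0 ∨ n2 must be 0, so both in0 = 0 and n2 = 0.
Enumerating the 16 input combinations, 1 give n3 = 0 and 15 give n3 = 1.

1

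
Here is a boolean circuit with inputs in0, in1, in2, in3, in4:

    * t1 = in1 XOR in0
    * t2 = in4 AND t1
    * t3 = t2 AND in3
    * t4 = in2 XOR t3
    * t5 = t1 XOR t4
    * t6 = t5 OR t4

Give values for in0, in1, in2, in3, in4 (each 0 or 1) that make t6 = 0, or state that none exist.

t6 = t5 OR t4 must be 0, so both t5 = 0 and t4 = 0.
t5 = t1 XOR t4 must be 0, so t1 and t4 are equal.
t4 = in2 XOR t3 must be 0, so in2 and t3 are equal.
Check with in0=0, in1=0, in2=0, in3=1, in4=1:
t1 = in1 XOR in0 = 0 XOR 0 = 0
t2 = in4 AND t1 = 1 AND 0 = 0
t3 = t2 AND in3 = 0 AND 1 = 0
t4 = in2 XOR t3 = 0 XOR 0 = 0
t5 = t1 XOR t4 = 0 XOR 0 = 0
t6 = t5 OR t4 = 0 OR 0 = 0
So t6 = 0 as required.

in0=0, in1=0, in2=0, in3=1, in4=1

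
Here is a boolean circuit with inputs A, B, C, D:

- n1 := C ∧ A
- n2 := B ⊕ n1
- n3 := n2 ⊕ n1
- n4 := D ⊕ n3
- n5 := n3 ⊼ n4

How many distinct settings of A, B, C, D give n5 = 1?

12

n5 = n3 ⊼ n4 must be 1, so at least one of n3, n4 is 0.
Enumerating the 16 input combinations, 12 give n5 = 1 and 4 give n5 = 0.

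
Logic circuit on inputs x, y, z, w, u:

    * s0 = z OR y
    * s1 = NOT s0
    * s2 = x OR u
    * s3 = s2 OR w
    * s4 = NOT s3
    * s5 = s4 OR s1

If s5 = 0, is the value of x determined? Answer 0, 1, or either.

Both values of x occur among assignments with s5 = 0:
  x=0: x=0, y=0, z=1, w=0, u=1
  x=1: x=1, y=0, z=1, w=0, u=0

either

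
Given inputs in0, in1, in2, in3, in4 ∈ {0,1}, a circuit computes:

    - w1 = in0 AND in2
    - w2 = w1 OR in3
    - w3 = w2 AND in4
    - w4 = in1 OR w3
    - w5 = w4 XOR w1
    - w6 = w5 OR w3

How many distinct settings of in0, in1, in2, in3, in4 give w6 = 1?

w6 = w5 OR w3 must be 1, so at least one of w5, w3 is 1.
Enumerating the 32 input combinations, 21 give w6 = 1 and 11 give w6 = 0.

21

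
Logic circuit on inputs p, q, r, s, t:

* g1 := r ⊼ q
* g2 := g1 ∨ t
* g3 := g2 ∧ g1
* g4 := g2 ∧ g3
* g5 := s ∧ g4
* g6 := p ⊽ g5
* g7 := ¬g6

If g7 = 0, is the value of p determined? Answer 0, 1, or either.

0

g7 = ¬g6 must be 0, so g6 = 1.
g6 = p ⊽ g5 must be 1, so both p = 0 and g5 = 0.
Every assignment with g7 = 0 has p = 0; there are 10 such assignment(s).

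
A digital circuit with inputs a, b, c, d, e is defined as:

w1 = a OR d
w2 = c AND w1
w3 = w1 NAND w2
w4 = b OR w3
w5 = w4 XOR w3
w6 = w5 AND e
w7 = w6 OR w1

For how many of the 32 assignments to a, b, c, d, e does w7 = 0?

8

w7 = w6 OR w1 must be 0, so both w6 = 0 and w1 = 0.
Enumerating the 32 input combinations, 8 give w7 = 0 and 24 give w7 = 1.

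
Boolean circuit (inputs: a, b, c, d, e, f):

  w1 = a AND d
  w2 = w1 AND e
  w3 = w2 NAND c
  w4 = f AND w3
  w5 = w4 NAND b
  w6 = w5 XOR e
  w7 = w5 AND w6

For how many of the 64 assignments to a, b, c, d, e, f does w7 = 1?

w7 = w5 AND w6 must be 1, so both w5 = 1 and w6 = 1.
w5 = w4 NAND b must be 1, so at least one of w4, b is 0.
w6 = w5 XOR e must be 1, so w5 and e differ.
Enumerating the 64 input combinations, 24 give w7 = 1 and 40 give w7 = 0.

24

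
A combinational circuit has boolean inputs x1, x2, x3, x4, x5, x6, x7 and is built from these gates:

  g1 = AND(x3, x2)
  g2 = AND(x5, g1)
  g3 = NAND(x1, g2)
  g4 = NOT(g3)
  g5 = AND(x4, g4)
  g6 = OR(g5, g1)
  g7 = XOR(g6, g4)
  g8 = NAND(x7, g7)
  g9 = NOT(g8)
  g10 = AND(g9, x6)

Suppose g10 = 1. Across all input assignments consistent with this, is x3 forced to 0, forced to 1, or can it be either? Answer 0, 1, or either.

g10 = AND(g9, x6) must be 1, so both g9 = 1 and x6 = 1.
Every assignment with g10 = 1 has x3 = 1; there are 6 such assignment(s).

1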